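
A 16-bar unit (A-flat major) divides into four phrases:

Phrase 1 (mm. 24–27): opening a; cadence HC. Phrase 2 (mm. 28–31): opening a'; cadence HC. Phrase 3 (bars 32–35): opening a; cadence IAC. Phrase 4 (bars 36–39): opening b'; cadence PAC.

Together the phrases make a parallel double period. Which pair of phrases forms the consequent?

In a double period the first pair of phrases (ending half cadence) is the large antecedent and the second pair (ending perfect authentic cadence) is the large consequent; the consequent is phrases 3 and 4.

phrases 3 and 4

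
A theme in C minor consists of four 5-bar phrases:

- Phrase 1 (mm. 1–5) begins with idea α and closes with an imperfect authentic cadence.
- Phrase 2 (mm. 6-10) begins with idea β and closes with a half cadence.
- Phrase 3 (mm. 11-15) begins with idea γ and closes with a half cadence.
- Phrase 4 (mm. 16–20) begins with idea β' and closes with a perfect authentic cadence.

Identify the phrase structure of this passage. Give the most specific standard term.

Four phrases in two halves: the first half (bars 1–10) ends with a half cadence, the second (mm. 11–20) with a perfect authentic cadence — a large antecedent–consequent pair, i.e. a double period.
Phrase 3 begins with different material from phrase 1, making it contrasting.

contrasting double period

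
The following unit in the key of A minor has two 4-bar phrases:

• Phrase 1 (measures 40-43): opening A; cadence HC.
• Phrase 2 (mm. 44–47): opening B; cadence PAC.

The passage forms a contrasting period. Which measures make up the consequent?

measures 44–47

The phrase ending with the weaker cadence (half cadence) is the antecedent; the one ending more conclusively (perfect authentic cadence) is the consequent. The consequent is measures 44–47.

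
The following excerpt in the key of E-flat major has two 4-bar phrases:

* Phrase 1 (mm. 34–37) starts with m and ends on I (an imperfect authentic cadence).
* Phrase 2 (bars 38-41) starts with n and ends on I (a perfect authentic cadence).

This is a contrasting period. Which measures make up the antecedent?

measures 34–37

The phrase ending with the weaker cadence (imperfect authentic cadence) is the antecedent; the one ending more conclusively (perfect authentic cadence) is the consequent. The antecedent is measures 34–37.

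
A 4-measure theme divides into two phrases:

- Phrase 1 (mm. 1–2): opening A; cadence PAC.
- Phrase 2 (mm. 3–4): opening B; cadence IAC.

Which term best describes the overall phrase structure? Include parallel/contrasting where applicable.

phrase group

The second phrase closes with an imperfect authentic cadence, which is not stronger than the first phrase's perfect authentic cadence; without a weak→strong cadential pair there is no antecedent–consequent relationship, so this is a phrase group rather than a period.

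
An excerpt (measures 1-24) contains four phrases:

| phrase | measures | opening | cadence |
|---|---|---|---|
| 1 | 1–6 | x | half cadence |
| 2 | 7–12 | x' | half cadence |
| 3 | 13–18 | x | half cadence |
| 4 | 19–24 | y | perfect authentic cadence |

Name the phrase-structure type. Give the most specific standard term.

parallel double period

Four phrases in two halves: the first half (mm. 1–12) ends with a half cadence, the second (measures 13–24) with a perfect authentic cadence — a large antecedent–consequent pair, i.e. a double period.
Phrase 3 begins with the same material as phrase 1, making it parallel.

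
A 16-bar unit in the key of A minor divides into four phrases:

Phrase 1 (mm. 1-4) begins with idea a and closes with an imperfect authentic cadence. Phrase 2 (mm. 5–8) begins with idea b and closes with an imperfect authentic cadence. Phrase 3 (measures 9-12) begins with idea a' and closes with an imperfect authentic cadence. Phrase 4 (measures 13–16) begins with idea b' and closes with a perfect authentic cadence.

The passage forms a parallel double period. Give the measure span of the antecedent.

measures 1–8

In a double period the four phrases pair into a large antecedent (phrases 1–2, ending imperfect authentic cadence) and a large consequent (phrases 3–4, ending perfect authentic cadence). The antecedent spans measures 1-8.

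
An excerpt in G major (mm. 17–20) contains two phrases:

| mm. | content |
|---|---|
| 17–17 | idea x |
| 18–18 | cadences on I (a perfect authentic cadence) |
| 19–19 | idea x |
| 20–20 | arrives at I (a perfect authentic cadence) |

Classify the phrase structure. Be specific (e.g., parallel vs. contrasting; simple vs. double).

repeated phrase

Both phrases have the same opening (x) and the same cadence (perfect authentic cadence): the second is a restatement, not a consequent, so this is a repeated phrase rather than a period.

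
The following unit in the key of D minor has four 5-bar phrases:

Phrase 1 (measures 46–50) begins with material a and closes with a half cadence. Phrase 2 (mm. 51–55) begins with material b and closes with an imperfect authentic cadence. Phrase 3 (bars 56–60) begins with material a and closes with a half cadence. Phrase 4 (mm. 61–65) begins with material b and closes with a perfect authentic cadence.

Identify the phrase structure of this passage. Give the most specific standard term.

Four phrases in two halves: the first half (mm. 46–55) ends with an imperfect authentic cadence, the second (measures 56–65) with a perfect authentic cadence — a large antecedent–consequent pair, i.e. a double period.
Phrase 3 begins with the same material as phrase 1, making it parallel.

parallel double period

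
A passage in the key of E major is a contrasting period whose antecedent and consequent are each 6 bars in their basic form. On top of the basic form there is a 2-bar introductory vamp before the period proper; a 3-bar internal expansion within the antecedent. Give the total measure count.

17 measures

Basic contrasting period: 6 + 6 = 12 bars.
12 (basic form) + 2 (introduction) + 3 (internal expansion) = 17.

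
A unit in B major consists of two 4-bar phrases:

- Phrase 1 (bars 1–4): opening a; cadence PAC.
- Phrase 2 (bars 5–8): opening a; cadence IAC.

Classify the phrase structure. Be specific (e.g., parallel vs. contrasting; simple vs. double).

The second phrase closes with an imperfect authentic cadence, which is not stronger than the first phrase's perfect authentic cadence; without a weak→strong cadential pair there is no antecedent–consequent relationship, so this is a phrase group rather than a period.

phrase group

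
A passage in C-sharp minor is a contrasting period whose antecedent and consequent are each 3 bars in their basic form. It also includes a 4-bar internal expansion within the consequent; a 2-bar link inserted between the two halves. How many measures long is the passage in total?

Basic contrasting period: 3 + 3 = 6 bars.
6 (basic form) + 4 (internal expansion) + 2 (link) = 12.

12 measures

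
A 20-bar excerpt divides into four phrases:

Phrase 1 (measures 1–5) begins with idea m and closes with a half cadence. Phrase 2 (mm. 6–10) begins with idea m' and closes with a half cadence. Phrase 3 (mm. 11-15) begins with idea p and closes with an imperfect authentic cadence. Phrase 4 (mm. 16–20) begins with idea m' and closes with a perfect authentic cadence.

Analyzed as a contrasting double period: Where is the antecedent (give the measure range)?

In a double period the four phrases pair into a large antecedent (phrases 1–2, ending half cadence) and a large consequent (phrases 3–4, ending perfect authentic cadence). The antecedent spans bars 1–10.

measures 1–10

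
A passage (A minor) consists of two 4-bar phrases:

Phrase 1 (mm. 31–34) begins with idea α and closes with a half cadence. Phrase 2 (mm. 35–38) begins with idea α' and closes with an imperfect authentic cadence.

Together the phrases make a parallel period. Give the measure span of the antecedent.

The phrase ending with the weaker cadence (half cadence) is the antecedent; the one ending more conclusively (imperfect authentic cadence) is the consequent. The antecedent is measures 31–34.

measures 31–34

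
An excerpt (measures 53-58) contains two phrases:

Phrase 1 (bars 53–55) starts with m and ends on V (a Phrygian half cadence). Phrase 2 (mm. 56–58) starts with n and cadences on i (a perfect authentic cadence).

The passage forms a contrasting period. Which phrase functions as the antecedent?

The phrase ending with the weaker cadence (Phrygian half cadence) is the antecedent; the one ending more conclusively (perfect authentic cadence) is the consequent. The antecedent is phrase 1.

phrase 1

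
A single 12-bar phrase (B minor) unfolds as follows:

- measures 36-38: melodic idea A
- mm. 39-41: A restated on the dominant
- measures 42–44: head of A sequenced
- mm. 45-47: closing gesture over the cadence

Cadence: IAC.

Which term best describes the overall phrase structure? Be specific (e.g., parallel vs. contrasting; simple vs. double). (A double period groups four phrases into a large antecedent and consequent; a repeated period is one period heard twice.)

Basic idea (bars 36-38) + its repetition (measures 39–41) form the presentation; fragmentation and cadence (bars 42-47) form the continuation — the 12-bar whole is a sentence.

sentence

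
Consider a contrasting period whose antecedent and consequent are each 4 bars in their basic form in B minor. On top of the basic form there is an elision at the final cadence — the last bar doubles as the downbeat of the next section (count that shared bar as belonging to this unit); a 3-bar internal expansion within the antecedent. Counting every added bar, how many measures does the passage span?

11 measures

Basic contrasting period: 4 + 4 = 8 bars.
8 (basic form) + 3 (internal expansion) = 11.
The elision shares a bar with the next section but does not change this unit's count.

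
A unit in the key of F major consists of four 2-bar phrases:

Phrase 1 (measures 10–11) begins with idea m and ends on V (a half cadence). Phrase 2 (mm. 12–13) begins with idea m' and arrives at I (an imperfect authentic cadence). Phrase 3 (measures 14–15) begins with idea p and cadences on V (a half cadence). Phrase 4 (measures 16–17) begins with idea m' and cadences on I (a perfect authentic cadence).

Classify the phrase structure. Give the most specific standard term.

Four phrases in two halves: the first half (measures 10-13) ends with an imperfect authentic cadence, the second (mm. 14–17) with a perfect authentic cadence — a large antecedent–consequent pair, i.e. a double period.
Phrase 3 begins with different material from phrase 1, making it contrasting.

contrasting double period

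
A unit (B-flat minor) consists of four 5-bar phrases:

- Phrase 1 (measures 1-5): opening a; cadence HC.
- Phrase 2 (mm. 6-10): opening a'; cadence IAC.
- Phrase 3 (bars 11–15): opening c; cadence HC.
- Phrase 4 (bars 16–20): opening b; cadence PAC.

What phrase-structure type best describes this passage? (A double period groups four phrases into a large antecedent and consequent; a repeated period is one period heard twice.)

Four phrases in two halves: the first half (mm. 1–10) ends with an imperfect authentic cadence, the second (bars 11–20) with a perfect authentic cadence — a large antecedent–consequent pair, i.e. a double period.
Phrase 3 begins with different material from phrase 1, making it contrasting.

contrasting double period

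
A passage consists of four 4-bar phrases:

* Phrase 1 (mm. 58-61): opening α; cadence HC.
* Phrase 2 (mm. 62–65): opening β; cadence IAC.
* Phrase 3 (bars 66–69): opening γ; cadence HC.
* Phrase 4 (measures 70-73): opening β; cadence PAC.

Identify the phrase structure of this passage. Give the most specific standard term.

contrasting double period

Four phrases in two halves: the first half (bars 58–65) ends with an imperfect authentic cadence, the second (mm. 66–73) with a perfect authentic cadence — a large antecedent–consequent pair, i.e. a double period.
Phrase 3 begins with different material from phrase 1, making it contrasting.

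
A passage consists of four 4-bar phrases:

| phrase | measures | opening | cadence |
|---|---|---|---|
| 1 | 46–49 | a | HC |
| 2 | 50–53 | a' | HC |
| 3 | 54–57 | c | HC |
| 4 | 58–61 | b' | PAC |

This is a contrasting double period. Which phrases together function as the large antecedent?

In a double period the first pair of phrases (ending half cadence) is the large antecedent and the second pair (ending perfect authentic cadence) is the large consequent; the antecedent is phrases 1 and 2.

phrases 1 and 2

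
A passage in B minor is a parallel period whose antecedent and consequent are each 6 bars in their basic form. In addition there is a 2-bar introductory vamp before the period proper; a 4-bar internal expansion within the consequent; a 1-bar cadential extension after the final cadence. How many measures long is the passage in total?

Basic parallel period: 6 + 6 = 12 bars.
12 (basic form) + 2 (introduction) + 4 (internal expansion) + 1 (cadential extension) = 19.

19 measures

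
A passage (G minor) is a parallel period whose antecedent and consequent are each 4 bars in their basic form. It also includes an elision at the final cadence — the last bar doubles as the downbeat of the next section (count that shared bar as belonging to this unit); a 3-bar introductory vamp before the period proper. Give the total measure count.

Basic parallel period: 4 + 4 = 8 bars.
8 (basic form) + 3 (introduction) = 11.
The elision shares a bar with the next section but does not change this unit's count.

11 measures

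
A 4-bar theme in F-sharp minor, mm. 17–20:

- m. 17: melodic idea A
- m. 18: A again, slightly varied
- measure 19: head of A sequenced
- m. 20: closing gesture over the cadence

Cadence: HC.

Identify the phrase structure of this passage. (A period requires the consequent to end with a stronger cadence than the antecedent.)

sentence

Basic idea (bar 17) + its repetition (measure 18) form the presentation; fragmentation and cadence (bars 19-20) form the continuation — the 4-bar whole is a sentence.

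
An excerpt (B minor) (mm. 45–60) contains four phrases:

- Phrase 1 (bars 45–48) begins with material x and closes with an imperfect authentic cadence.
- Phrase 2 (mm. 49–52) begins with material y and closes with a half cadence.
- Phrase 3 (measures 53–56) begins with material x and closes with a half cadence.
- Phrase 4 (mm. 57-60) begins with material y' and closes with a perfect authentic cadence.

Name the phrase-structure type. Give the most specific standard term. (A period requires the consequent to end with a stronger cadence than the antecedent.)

Four phrases in two halves: the first half (bars 45–52) ends with a half cadence, the second (measures 53–60) with a perfect authentic cadence — a large antecedent–consequent pair, i.e. a double period.
Phrase 3 begins with the same material as phrase 1, making it parallel.

parallel double period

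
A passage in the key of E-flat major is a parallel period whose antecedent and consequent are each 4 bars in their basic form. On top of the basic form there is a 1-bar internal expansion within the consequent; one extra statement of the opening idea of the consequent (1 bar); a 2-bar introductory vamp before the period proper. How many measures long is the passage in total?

12 measures

Basic parallel period: 4 + 4 = 8 bars.
8 (basic form) + 1 (internal expansion) + 1 (extra statement) + 2 (introduction) = 12.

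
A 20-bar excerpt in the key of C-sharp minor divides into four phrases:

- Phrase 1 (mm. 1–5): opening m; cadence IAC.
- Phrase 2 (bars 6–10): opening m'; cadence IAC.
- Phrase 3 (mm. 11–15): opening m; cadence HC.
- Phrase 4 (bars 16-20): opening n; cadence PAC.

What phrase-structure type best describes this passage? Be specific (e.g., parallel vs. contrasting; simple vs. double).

Four phrases in two halves: the first half (mm. 1–10) ends with an imperfect authentic cadence, the second (mm. 11-20) with a perfect authentic cadence — a large antecedent–consequent pair, i.e. a double period.
Phrase 3 begins with the same material as phrase 1, making it parallel.

parallel double period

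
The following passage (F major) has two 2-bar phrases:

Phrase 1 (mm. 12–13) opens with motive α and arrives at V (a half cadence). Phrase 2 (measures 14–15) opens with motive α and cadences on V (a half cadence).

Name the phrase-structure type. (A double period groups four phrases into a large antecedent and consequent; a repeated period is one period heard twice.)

Both phrases have the same opening (α) and the same cadence (half cadence): the second is a restatement, not a consequent, so this is a repeated phrase rather than a period.

repeated phrase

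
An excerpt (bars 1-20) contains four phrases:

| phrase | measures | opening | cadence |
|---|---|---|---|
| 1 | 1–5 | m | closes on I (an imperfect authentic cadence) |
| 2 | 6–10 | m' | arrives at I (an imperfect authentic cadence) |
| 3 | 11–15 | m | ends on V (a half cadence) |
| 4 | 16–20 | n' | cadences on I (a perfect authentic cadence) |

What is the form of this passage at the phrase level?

Four phrases in two halves: the first half (measures 1–10) ends with an imperfect authentic cadence, the second (bars 11-20) with a perfect authentic cadence — a large antecedent–consequent pair, i.e. a double period.
Phrase 3 begins with the same material as phrase 1, making it parallel.

parallel double period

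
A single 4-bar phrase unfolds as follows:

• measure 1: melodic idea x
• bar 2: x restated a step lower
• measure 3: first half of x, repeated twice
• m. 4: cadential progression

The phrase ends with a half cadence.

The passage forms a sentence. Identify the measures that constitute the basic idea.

measures 1–1

The presentation of a sentence is the basic idea (m. 1) plus its repetition (bar 2); the basic idea is therefore m. 1.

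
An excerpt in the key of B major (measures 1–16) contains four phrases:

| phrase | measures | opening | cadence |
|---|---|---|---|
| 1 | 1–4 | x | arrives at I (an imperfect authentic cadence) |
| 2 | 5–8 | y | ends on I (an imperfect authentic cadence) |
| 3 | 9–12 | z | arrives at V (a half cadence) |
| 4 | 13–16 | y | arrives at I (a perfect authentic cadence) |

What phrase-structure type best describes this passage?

Four phrases in two halves: the first half (measures 1–8) ends with an imperfect authentic cadence, the second (mm. 9–16) with a perfect authentic cadence — a large antecedent–consequent pair, i.e. a double period.
Phrase 3 begins with different material from phrase 1, making it contrasting.

contrasting double period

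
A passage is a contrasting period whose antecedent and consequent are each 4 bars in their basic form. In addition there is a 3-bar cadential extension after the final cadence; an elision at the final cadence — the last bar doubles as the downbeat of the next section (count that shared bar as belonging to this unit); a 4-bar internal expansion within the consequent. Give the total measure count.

15 measures

Basic contrasting period: 4 + 4 = 8 bars.
8 (basic form) + 3 (cadential extension) + 4 (internal expansion) = 15.
The elision shares a bar with the next section but does not change this unit's count.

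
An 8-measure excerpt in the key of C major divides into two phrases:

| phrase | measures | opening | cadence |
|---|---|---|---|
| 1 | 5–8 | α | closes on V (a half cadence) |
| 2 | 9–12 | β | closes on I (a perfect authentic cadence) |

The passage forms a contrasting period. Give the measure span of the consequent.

measures 9–12

The antecedent is the phrase ending with the weaker cadence (half cadence, phrase 1) and the consequent the one ending more conclusively (perfect authentic cadence, phrase 2); the consequent is measures 9-12.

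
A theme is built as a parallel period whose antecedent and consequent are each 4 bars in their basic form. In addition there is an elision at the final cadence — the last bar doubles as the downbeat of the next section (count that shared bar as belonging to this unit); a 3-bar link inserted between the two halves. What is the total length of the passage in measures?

11 measures

Basic parallel period: 4 + 4 = 8 bars.
8 (basic form) + 3 (link) = 11.
The elision shares a bar with the next section but does not change this unit's count.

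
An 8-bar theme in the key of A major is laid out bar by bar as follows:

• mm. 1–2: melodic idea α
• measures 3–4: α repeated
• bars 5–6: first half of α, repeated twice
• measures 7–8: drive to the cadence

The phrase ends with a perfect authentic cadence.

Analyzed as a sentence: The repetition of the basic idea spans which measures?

measures 3–4

The presentation of a sentence is the basic idea (mm. 1–2) plus its repetition (mm. 3–4); the repetition of the basic idea is therefore mm. 3-4.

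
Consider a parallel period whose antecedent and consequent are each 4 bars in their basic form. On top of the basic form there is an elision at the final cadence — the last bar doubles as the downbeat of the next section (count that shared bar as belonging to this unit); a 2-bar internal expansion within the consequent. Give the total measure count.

10 measures

Basic parallel period: 4 + 4 = 8 bars.
8 (basic form) + 2 (internal expansion) = 10.
The elision shares a bar with the next section but does not change this unit's count.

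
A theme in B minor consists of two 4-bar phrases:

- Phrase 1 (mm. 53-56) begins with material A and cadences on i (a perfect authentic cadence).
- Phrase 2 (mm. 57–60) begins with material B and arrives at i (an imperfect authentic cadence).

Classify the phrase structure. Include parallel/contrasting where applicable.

The second phrase closes with an imperfect authentic cadence, which is not stronger than the first phrase's perfect authentic cadence; without a weak→strong cadential pair there is no antecedent–consequent relationship, so this is a phrase group rather than a period.

phrase group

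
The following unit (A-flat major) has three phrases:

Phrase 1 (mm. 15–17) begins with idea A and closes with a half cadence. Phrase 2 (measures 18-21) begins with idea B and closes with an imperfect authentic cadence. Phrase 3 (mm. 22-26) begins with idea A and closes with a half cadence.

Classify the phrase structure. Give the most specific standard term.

phrase group

The final phrase closes with a half cadence, which is not stronger than the preceding imperfect authentic cadence; the 3 phrases lack an overall antecedent–consequent design and so form a phrase group.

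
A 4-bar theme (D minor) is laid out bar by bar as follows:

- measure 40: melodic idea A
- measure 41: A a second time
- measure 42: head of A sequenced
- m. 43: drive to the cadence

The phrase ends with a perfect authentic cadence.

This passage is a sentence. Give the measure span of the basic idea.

measures 40–40

The presentation of a sentence is the basic idea (measure 40) plus its repetition (measure 41); the basic idea is therefore bar 40.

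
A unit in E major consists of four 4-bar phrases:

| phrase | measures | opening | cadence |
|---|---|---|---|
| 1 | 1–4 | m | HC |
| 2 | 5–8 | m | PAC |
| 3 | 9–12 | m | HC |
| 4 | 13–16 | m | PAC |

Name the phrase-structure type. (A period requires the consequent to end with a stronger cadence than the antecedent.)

repeated period

The cadence pattern HC–PAC–HC–PAC is weak–strong twice, and phrases 3–4 restate phrases 1–2: a period heard twice, not a double period (which would end weakly at phrase 2).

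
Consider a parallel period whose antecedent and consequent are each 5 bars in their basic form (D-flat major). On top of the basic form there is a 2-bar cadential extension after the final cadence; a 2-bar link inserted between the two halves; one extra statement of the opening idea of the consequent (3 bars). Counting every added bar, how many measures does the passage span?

17 measures

Basic parallel period: 5 + 5 = 10 bars.
10 (basic form) + 2 (cadential extension) + 2 (link) + 3 (extra statement) = 17.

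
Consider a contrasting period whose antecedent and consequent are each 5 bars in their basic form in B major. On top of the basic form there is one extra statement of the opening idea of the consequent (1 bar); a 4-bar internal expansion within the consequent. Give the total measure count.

15 measures

Basic contrasting period: 5 + 5 = 10 bars.
10 (basic form) + 1 (extra statement) + 4 (internal expansion) = 15.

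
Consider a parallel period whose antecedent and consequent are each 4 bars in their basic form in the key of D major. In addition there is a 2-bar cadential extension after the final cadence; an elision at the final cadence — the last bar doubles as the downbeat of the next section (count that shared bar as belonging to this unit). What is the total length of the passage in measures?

Basic parallel period: 4 + 4 = 8 bars.
8 (basic form) + 2 (cadential extension) = 10.
The elision shares a bar with the next section but does not change this unit's count.

10 measures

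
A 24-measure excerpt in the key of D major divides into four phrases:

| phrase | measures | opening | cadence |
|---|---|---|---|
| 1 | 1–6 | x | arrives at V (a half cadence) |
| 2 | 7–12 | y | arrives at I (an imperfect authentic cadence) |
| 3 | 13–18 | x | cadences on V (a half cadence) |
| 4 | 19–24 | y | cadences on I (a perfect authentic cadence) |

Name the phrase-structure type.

parallel double period

Four phrases in two halves: the first half (mm. 1–12) ends with an imperfect authentic cadence, the second (mm. 13–24) with a perfect authentic cadence — a large antecedent–consequent pair, i.e. a double period.
Phrase 3 begins with the same material as phrase 1, making it parallel.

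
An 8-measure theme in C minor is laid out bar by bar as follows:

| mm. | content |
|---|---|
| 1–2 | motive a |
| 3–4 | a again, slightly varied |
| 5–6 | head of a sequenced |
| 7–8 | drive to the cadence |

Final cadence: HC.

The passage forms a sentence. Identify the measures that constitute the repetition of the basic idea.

measures 3–4

The presentation of a sentence is the basic idea (mm. 1-2) plus its repetition (bars 3–4); the repetition of the basic idea is therefore mm. 3-4.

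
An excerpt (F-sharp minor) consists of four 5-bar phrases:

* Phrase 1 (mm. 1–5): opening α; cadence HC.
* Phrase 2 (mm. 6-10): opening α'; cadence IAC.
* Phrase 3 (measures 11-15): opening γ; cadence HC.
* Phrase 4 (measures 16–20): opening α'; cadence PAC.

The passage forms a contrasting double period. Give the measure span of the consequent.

In a double period the four phrases pair into a large antecedent (phrases 1–2, ending imperfect authentic cadence) and a large consequent (phrases 3–4, ending perfect authentic cadence). The consequent spans bars 11–20.

measures 11–20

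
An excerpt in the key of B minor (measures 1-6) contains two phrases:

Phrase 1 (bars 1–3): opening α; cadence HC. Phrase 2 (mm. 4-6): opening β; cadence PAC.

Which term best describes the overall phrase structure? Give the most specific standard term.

Phrase 1 ends with a half cadence (weaker) and phrase 2 with a perfect authentic cadence (stronger): antecedent + consequent = a period.
The two phrases open with different material (α / β), so the period is contrasting.

contrasting period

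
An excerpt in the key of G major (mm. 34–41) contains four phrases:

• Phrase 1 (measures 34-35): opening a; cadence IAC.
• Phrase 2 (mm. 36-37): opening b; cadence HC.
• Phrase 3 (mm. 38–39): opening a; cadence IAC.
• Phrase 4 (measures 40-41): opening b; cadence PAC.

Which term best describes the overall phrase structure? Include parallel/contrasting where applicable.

parallel double period

Four phrases in two halves: the first half (mm. 34–37) ends with a half cadence, the second (bars 38-41) with a perfect authentic cadence — a large antecedent–consequent pair, i.e. a double period.
Phrase 3 begins with the same material as phrase 1, making it parallel.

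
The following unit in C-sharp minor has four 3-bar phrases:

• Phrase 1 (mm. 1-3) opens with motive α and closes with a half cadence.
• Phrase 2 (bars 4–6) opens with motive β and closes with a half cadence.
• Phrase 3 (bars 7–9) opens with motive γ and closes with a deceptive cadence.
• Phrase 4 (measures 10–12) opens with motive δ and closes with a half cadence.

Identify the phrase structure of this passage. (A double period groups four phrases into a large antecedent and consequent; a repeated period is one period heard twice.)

Phrase 4 ends with a half cadence, no stronger than phrase 2's half cadence, so the four phrases do not form a double period; nor do phrases 3–4 duplicate 1–2, so it is not a repeated period. With no phrase reaching a conclusive cadence, the passage is a phrase group.

phrase group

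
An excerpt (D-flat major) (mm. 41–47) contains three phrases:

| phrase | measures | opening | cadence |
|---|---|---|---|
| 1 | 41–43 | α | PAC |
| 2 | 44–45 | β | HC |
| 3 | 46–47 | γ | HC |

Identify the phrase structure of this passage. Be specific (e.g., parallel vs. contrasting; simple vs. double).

The final phrase closes with a half cadence, which is not stronger than the preceding half cadence; the 3 phrases lack an overall antecedent–consequent design and so form a phrase group.

phrase group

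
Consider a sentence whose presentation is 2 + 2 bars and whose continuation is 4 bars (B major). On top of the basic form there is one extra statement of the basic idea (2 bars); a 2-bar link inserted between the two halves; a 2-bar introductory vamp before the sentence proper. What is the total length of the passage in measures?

14 measures

Basic sentence: 2 + 2 + 4 = 8 bars.
8 (basic form) + 2 (extra statement) + 2 (link) + 2 (introduction) = 14.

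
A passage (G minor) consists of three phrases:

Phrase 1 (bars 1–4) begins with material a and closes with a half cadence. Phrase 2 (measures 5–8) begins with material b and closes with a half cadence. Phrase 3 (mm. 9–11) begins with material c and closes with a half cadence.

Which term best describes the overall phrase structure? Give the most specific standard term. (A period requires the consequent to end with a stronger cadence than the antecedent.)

The final phrase closes with a half cadence, which is not stronger than the preceding half cadence; the 3 phrases lack an overall antecedent–consequent design and so form a phrase group.

phrase group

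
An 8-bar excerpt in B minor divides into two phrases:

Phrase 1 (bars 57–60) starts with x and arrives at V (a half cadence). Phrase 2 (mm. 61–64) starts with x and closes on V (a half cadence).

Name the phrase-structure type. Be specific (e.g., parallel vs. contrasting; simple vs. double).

Both phrases have the same opening (x) and the same cadence (half cadence): the second is a restatement, not a consequent, so this is a repeated phrase rather than a period.

repeated phrase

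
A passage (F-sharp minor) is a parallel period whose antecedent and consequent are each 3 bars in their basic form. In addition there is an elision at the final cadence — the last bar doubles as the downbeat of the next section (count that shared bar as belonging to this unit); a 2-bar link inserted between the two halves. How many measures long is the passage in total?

Basic parallel period: 3 + 3 = 6 bars.
6 (basic form) + 2 (link) = 8.
The elision shares a bar with the next section but does not change this unit's count.

8 measures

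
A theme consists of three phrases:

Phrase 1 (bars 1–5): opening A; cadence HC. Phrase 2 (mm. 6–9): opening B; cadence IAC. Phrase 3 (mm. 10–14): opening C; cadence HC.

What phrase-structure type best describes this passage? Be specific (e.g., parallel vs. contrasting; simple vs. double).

The final phrase closes with a half cadence, which is not stronger than the preceding imperfect authentic cadence; the 3 phrases lack an overall antecedent–consequent design and so form a phrase group.

phrase group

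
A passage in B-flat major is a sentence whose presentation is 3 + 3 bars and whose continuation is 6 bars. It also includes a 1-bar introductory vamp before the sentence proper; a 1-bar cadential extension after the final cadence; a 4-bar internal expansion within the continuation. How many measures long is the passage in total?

Basic sentence: 3 + 3 + 6 = 12 bars.
12 (basic form) + 1 (introduction) + 1 (cadential extension) + 4 (internal expansion) = 18.

18 measures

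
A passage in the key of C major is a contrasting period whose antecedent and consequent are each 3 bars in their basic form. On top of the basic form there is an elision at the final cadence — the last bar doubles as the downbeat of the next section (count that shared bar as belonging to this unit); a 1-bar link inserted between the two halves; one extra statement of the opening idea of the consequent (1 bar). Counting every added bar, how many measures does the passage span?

Basic contrasting period: 3 + 3 = 6 bars.
6 (basic form) + 1 (link) + 1 (extra statement) = 8.
The elision shares a bar with the next section but does not change this unit's count.

8 measures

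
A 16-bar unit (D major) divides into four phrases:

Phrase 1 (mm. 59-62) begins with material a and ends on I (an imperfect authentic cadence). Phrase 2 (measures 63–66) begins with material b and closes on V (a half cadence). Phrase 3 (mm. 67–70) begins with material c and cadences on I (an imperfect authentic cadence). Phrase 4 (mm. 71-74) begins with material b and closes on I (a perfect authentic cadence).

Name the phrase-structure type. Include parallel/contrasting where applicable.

Four phrases in two halves: the first half (mm. 59–66) ends with a half cadence, the second (mm. 67-74) with a perfect authentic cadence — a large antecedent–consequent pair, i.e. a double period.
Phrase 3 begins with different material from phrase 1, making it contrasting.

contrasting double period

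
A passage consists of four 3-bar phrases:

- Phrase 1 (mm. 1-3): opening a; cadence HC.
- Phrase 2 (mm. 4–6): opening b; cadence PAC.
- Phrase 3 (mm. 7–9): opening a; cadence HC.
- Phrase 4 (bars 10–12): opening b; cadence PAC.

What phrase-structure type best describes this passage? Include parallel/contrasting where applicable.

The cadence pattern HC–PAC–HC–PAC is weak–strong twice, and phrases 3–4 restate phrases 1–2: a period heard twice, not a double period (which would end weakly at phrase 2).

repeated period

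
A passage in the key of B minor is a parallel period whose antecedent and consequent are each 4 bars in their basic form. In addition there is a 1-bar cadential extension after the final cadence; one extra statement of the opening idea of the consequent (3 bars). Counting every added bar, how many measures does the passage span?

12 measures

Basic parallel period: 4 + 4 = 8 bars.
8 (basic form) + 1 (cadential extension) + 3 (extra statement) = 12.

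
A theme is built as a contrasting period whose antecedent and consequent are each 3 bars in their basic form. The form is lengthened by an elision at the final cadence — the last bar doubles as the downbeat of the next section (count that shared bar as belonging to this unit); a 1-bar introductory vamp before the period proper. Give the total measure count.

7 measures

Basic contrasting period: 3 + 3 = 6 bars.
6 (basic form) + 1 (introduction) = 7.
The elision shares a bar with the next section but does not change this unit's count.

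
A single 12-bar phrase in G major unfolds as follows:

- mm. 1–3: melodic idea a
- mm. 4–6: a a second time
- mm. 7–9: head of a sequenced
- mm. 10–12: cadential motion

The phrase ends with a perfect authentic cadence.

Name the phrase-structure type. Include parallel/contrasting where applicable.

Basic idea (measures 1–3) + its repetition (bars 4–6) form the presentation; fragmentation and cadence (mm. 7–12) form the continuation — the 12-bar whole is a sentence.

sentence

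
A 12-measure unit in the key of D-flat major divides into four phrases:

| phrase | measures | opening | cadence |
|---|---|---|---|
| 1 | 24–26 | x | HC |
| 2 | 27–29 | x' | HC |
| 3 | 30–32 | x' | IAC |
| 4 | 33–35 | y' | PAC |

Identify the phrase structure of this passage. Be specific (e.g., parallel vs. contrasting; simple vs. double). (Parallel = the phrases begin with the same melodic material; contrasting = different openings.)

Four phrases in two halves: the first half (mm. 24-29) ends with a half cadence, the second (measures 30-35) with a perfect authentic cadence — a large antecedent–consequent pair, i.e. a double period.
Phrase 3 begins with the same material as phrase 1, making it parallel.

parallel double period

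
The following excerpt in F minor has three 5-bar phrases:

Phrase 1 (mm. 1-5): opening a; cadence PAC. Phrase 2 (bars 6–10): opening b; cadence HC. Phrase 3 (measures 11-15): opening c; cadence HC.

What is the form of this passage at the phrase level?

phrase group

The final phrase closes with a half cadence, which is not stronger than the preceding half cadence; the 3 phrases lack an overall antecedent–consequent design and so form a phrase group.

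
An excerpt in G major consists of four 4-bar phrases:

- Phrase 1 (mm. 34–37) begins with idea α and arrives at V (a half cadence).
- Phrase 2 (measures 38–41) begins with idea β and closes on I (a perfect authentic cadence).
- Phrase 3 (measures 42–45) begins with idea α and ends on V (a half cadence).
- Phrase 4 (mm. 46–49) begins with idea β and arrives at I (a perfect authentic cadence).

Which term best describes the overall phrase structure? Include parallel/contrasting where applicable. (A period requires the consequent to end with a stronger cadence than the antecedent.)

The cadence pattern HC–PAC–HC–PAC is weak–strong twice, and phrases 3–4 restate phrases 1–2: a period heard twice, not a double period (which would end weakly at phrase 2).

repeated period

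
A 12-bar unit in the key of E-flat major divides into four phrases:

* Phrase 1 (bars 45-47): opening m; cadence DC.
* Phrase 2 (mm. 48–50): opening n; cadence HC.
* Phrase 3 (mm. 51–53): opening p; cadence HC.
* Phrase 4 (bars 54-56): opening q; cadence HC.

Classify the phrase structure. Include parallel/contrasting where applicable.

Phrase 4 ends with a half cadence, no stronger than phrase 2's half cadence, so the four phrases do not form a double period; nor do phrases 3–4 duplicate 1–2, so it is not a repeated period. With no phrase reaching a conclusive cadence, the passage is a phrase group.

phrase group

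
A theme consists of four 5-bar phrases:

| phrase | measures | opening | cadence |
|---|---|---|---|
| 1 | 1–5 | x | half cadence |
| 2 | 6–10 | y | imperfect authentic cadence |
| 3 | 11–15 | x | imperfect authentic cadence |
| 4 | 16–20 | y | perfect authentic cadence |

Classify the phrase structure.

parallel double period

Four phrases in two halves: the first half (measures 1-10) ends with an imperfect authentic cadence, the second (measures 11-20) with a perfect authentic cadence — a large antecedent–consequent pair, i.e. a double period.
Phrase 3 begins with the same material as phrase 1, making it parallel.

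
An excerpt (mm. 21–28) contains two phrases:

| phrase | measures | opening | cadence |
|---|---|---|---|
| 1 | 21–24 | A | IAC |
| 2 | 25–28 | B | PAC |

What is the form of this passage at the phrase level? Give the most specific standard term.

contrasting period

Phrase 1 ends with an imperfect authentic cadence (weaker) and phrase 2 with a perfect authentic cadence (stronger): antecedent + consequent = a period.
The two phrases open with different material (A / B), so the period is contrasting.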